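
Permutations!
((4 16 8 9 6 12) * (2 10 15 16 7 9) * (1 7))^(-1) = (1 4 12 6 9 7)(2 8 16 15 10)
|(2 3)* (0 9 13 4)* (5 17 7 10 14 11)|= |(0 9 13 4)(2 3)(5 17 7 10 14 11)|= 12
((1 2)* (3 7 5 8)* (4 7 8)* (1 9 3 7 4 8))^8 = (9)(5 7 8)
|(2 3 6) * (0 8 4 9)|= |(0 8 4 9)(2 3 6)|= 12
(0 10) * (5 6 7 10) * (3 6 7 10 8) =[5, 1, 2, 6, 4, 7, 10, 8, 3, 9, 0] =(0 5 7 8 3 6 10)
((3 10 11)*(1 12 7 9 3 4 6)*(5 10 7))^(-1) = ((1 12 5 10 11 4 6)(3 7 9))^(-1) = (1 6 4 11 10 5 12)(3 9 7)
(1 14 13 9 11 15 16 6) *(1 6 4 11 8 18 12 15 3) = (1 14 13 9 8 18 12 15 16 4 11 3) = [0, 14, 2, 1, 11, 5, 6, 7, 18, 8, 10, 3, 15, 9, 13, 16, 4, 17, 12]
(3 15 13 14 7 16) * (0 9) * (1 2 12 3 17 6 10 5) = (0 9)(1 2 12 3 15 13 14 7 16 17 6 10 5) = [9, 2, 12, 15, 4, 1, 10, 16, 8, 0, 5, 11, 3, 14, 7, 13, 17, 6]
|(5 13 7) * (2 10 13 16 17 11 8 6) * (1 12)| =10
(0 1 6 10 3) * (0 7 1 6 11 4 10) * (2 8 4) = (0 6)(1 11 2 8 4 10 3 7) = [6, 11, 8, 7, 10, 5, 0, 1, 4, 9, 3, 2]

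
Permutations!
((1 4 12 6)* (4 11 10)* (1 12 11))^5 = (4 10 11)(6 12)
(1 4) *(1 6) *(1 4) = [0, 1, 2, 3, 6, 5, 4] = (4 6)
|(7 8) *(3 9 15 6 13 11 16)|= 14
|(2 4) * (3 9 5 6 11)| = 10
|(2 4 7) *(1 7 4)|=3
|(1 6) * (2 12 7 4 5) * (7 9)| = 6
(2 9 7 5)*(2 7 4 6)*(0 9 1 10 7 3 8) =[9, 10, 1, 8, 6, 3, 2, 5, 0, 4, 7] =(0 9 4 6 2 1 10 7 5 3 8)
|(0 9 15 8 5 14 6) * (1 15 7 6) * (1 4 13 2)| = 8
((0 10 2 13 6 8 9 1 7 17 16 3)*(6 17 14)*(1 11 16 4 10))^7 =((0 1 7 14 6 8 9 11 16 3)(2 13 17 4 10))^7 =(0 11 6 1 16 8 7 3 9 14)(2 17 10 13 4)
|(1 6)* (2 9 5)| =|(1 6)(2 9 5)| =6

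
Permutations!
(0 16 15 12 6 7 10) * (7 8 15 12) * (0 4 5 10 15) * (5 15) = (0 16 12 6 8)(4 15 7 5 10) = [16, 1, 2, 3, 15, 10, 8, 5, 0, 9, 4, 11, 6, 13, 14, 7, 12]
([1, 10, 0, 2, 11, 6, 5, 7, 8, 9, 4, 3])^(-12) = [10, 4, 1, 0, 3, 5, 6, 7, 8, 9, 11, 2]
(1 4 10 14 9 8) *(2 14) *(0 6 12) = (0 6 12)(1 4 10 2 14 9 8) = [6, 4, 14, 3, 10, 5, 12, 7, 1, 8, 2, 11, 0, 13, 9]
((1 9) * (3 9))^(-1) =(1 9 3)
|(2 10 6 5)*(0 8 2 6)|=|(0 8 2 10)(5 6)|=4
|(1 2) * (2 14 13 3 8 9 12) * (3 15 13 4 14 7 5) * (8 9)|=|(1 7 5 3 9 12 2)(4 14)(13 15)|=14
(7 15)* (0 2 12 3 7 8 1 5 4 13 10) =(0 2 12 3 7 15 8 1 5 4 13 10) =[2, 5, 12, 7, 13, 4, 6, 15, 1, 9, 0, 11, 3, 10, 14, 8]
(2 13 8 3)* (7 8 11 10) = (2 13 11 10 7 8 3) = [0, 1, 13, 2, 4, 5, 6, 8, 3, 9, 7, 10, 12, 11]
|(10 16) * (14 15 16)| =4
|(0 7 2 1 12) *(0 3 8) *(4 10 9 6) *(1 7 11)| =12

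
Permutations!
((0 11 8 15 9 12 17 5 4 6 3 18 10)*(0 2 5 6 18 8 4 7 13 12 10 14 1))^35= (0 1 14 18 4 11)(2 10 9 15 8 3 6 17 12 13 7 5)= ((0 11 4 18 14 1)(2 5 7 13 12 17 6 3 8 15 9 10))^35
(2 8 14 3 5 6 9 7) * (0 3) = (0 3 5 6 9 7 2 8 14) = [3, 1, 8, 5, 4, 6, 9, 2, 14, 7, 10, 11, 12, 13, 0]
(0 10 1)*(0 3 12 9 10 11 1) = [11, 3, 2, 12, 4, 5, 6, 7, 8, 10, 0, 1, 9] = (0 11 1 3 12 9 10)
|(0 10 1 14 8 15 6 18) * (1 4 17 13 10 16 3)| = 36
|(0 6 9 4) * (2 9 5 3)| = 7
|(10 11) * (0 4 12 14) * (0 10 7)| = 7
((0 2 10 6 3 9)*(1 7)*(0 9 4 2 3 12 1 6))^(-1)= ((0 3 4 2 10)(1 7 6 12))^(-1)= (0 10 2 4 3)(1 12 6 7)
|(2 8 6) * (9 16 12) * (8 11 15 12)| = 8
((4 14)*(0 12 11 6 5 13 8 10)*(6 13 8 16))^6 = (0 5 13)(6 11 10)(8 16 12)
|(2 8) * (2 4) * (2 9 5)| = 5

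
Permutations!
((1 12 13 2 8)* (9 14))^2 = ((1 12 13 2 8)(9 14))^2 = (14)(1 13 8 12 2)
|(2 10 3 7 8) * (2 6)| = 6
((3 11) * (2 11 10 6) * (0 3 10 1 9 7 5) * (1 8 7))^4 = ((0 3 8 7 5)(1 9)(2 11 10 6))^4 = (11)(0 5 7 8 3)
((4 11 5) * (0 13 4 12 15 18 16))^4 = ((0 13 4 11 5 12 15 18 16))^4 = (0 5 16 11 18 4 15 13 12)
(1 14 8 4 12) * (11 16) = [0, 14, 2, 3, 12, 5, 6, 7, 4, 9, 10, 16, 1, 13, 8, 15, 11] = (1 14 8 4 12)(11 16)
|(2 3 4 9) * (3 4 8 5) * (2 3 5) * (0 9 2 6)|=|(0 9 3 8 6)(2 4)|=10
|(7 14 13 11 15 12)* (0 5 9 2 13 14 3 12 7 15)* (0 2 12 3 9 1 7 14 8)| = |(0 5 1 7 9 12 15 14 8)(2 13 11)| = 9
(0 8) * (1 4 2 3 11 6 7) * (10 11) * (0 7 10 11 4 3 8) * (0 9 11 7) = (0 9 11 6 10 4 2 8)(1 3 7) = [9, 3, 8, 7, 2, 5, 10, 1, 0, 11, 4, 6]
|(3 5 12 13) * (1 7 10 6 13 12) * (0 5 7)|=15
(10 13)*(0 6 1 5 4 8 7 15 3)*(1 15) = (0 6 15 3)(1 5 4 8 7)(10 13) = [6, 5, 2, 0, 8, 4, 15, 1, 7, 9, 13, 11, 12, 10, 14, 3]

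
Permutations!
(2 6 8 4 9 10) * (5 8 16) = [0, 1, 6, 3, 9, 8, 16, 7, 4, 10, 2, 11, 12, 13, 14, 15, 5] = (2 6 16 5 8 4 9 10)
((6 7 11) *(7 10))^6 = (6 7)(10 11)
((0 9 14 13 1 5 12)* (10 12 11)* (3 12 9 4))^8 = ((0 4 3 12)(1 5 11 10 9 14 13))^8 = (1 5 11 10 9 14 13)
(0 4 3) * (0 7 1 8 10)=(0 4 3 7 1 8 10)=[4, 8, 2, 7, 3, 5, 6, 1, 10, 9, 0]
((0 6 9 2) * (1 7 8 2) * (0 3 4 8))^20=((0 6 9 1 7)(2 3 4 8))^20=(9)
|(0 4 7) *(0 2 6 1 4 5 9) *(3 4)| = 6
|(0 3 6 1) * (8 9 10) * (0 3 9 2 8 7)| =|(0 9 10 7)(1 3 6)(2 8)| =12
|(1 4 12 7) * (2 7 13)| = 6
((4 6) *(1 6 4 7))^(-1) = ((1 6 7))^(-1) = (1 7 6)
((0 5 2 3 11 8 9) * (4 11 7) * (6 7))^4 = (0 6 8 2 4)(3 11 5 7 9)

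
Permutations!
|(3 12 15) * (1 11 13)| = |(1 11 13)(3 12 15)| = 3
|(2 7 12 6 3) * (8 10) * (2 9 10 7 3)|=|(2 3 9 10 8 7 12 6)|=8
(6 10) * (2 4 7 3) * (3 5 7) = (2 4 3)(5 7)(6 10) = [0, 1, 4, 2, 3, 7, 10, 5, 8, 9, 6]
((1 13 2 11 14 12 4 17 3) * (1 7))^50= ((1 13 2 11 14 12 4 17 3 7))^50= (17)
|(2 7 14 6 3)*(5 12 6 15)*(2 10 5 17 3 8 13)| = 12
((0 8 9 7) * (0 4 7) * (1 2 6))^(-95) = (0 8 9)(1 2 6)(4 7)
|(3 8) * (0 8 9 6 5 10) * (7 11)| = |(0 8 3 9 6 5 10)(7 11)| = 14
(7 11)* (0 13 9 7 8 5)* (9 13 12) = (13)(0 12 9 7 11 8 5) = [12, 1, 2, 3, 4, 0, 6, 11, 5, 7, 10, 8, 9, 13]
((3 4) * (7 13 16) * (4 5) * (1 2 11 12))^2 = ((1 2 11 12)(3 5 4)(7 13 16))^2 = (1 11)(2 12)(3 4 5)(7 16 13)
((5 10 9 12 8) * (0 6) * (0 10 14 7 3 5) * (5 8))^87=((0 6 10 9 12 5 14 7 3 8))^87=(0 7 12 6 3 5 10 8 14 9)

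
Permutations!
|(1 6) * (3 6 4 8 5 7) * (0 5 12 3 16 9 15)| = |(0 5 7 16 9 15)(1 4 8 12 3 6)| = 6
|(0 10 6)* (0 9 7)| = 5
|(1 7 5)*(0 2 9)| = 3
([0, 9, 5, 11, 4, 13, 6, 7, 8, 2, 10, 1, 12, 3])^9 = [0, 2, 13, 1, 4, 3, 6, 7, 8, 5, 10, 9, 12, 11]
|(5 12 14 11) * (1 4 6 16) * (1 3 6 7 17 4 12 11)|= 6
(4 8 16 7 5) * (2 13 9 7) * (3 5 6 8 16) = [0, 1, 13, 5, 16, 4, 8, 6, 3, 7, 10, 11, 12, 9, 14, 15, 2] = (2 13 9 7 6 8 3 5 4 16)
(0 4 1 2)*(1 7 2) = [4, 1, 0, 3, 7, 5, 6, 2] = (0 4 7 2)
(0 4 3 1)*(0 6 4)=(1 6 4 3)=[0, 6, 2, 1, 3, 5, 4]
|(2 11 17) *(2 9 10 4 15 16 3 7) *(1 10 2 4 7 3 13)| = |(1 10 7 4 15 16 13)(2 11 17 9)| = 28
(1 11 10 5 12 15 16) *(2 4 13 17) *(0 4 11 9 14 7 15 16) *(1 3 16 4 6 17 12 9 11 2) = [6, 11, 2, 16, 13, 9, 17, 15, 8, 14, 5, 10, 4, 12, 7, 0, 3, 1] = (0 6 17 1 11 10 5 9 14 7 15)(3 16)(4 13 12)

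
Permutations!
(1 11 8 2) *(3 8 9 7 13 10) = (1 11 9 7 13 10 3 8 2) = [0, 11, 1, 8, 4, 5, 6, 13, 2, 7, 3, 9, 12, 10]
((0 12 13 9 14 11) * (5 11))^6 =((0 12 13 9 14 5 11))^6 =(0 11 5 14 9 13 12)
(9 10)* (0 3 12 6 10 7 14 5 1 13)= (0 3 12 6 10 9 7 14 5 1 13)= [3, 13, 2, 12, 4, 1, 10, 14, 8, 7, 9, 11, 6, 0, 5]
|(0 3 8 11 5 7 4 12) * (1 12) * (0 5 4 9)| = 10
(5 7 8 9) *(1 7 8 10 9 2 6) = (1 7 10 9 5 8 2 6) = [0, 7, 6, 3, 4, 8, 1, 10, 2, 5, 9]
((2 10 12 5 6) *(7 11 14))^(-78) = ((2 10 12 5 6)(7 11 14))^(-78) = (14)(2 12 6 10 5)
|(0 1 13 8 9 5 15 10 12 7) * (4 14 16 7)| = 13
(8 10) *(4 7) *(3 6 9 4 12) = (3 6 9 4 7 12)(8 10) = [0, 1, 2, 6, 7, 5, 9, 12, 10, 4, 8, 11, 3]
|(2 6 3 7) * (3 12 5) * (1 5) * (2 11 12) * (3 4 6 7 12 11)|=8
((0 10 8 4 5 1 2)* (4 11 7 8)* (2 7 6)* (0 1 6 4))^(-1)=((0 10)(1 7 8 11 4 5 6 2))^(-1)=(0 10)(1 2 6 5 4 11 8 7)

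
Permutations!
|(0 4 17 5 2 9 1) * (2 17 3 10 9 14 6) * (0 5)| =|(0 4 3 10 9 1 5 17)(2 14 6)| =24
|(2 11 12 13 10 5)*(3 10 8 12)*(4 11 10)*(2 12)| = |(2 10 5 12 13 8)(3 4 11)| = 6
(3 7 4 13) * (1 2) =(1 2)(3 7 4 13) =[0, 2, 1, 7, 13, 5, 6, 4, 8, 9, 10, 11, 12, 3]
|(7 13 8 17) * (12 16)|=|(7 13 8 17)(12 16)|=4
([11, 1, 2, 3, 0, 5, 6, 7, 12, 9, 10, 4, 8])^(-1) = (0 4 11)(8 12)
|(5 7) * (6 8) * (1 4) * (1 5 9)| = |(1 4 5 7 9)(6 8)| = 10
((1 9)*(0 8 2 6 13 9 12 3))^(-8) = (0 8 2 6 13 9 1 12 3)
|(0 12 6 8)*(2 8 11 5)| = 7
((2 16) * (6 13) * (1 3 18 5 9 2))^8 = ((1 3 18 5 9 2 16)(6 13))^8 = (1 3 18 5 9 2 16)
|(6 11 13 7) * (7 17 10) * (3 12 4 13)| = 9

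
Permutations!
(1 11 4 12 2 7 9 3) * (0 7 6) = (0 7 9 3 1 11 4 12 2 6) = [7, 11, 6, 1, 12, 5, 0, 9, 8, 3, 10, 4, 2]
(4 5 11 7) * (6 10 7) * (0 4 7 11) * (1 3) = (0 4 5)(1 3)(6 10 11) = [4, 3, 2, 1, 5, 0, 10, 7, 8, 9, 11, 6]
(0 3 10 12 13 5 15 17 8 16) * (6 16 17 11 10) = (0 3 6 16)(5 15 11 10 12 13)(8 17) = [3, 1, 2, 6, 4, 15, 16, 7, 17, 9, 12, 10, 13, 5, 14, 11, 0, 8]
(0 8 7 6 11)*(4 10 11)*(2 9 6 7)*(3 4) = (0 8 2 9 6 3 4 10 11) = [8, 1, 9, 4, 10, 5, 3, 7, 2, 6, 11, 0]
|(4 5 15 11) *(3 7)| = 4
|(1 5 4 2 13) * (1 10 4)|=4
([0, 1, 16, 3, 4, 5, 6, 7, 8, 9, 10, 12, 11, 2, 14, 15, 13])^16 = [0, 1, 16, 3, 4, 5, 6, 7, 8, 9, 10, 11, 12, 2, 14, 15, 13]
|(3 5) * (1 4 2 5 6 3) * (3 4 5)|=4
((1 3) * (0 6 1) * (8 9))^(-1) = ((0 6 1 3)(8 9))^(-1) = (0 3 1 6)(8 9)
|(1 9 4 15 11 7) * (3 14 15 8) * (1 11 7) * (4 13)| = 10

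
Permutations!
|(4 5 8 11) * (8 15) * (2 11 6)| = 7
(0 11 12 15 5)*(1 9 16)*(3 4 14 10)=[11, 9, 2, 4, 14, 0, 6, 7, 8, 16, 3, 12, 15, 13, 10, 5, 1]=(0 11 12 15 5)(1 9 16)(3 4 14 10)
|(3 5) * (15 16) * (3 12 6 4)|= |(3 5 12 6 4)(15 16)|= 10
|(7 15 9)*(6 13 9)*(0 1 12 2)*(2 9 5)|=|(0 1 12 9 7 15 6 13 5 2)|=10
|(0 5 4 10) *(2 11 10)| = 6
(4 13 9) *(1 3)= [0, 3, 2, 1, 13, 5, 6, 7, 8, 4, 10, 11, 12, 9]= (1 3)(4 13 9)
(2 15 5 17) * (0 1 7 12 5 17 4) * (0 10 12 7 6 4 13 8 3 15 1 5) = (0 5 13 8 3 15 17 2 1 6 4 10 12) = [5, 6, 1, 15, 10, 13, 4, 7, 3, 9, 12, 11, 0, 8, 14, 17, 16, 2]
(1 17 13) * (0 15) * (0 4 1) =[15, 17, 2, 3, 1, 5, 6, 7, 8, 9, 10, 11, 12, 0, 14, 4, 16, 13] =(0 15 4 1 17 13)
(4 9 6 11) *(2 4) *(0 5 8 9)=(0 5 8 9 6 11 2 4)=[5, 1, 4, 3, 0, 8, 11, 7, 9, 6, 10, 2]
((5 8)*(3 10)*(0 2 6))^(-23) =((0 2 6)(3 10)(5 8))^(-23) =(0 2 6)(3 10)(5 8)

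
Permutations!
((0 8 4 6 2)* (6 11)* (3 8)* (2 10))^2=((0 3 8 4 11 6 10 2))^2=(0 8 11 10)(2 3 4 6)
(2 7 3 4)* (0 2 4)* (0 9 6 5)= (0 2 7 3 9 6 5)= [2, 1, 7, 9, 4, 0, 5, 3, 8, 6]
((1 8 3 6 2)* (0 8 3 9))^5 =((0 8 9)(1 3 6 2))^5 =(0 9 8)(1 3 6 2)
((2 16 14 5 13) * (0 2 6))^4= (0 5 2 13 16 6 14)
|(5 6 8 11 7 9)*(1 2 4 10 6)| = |(1 2 4 10 6 8 11 7 9 5)| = 10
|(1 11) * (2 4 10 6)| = 4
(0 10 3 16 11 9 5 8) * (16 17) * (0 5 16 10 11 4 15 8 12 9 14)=(0 11 14)(3 17 10)(4 15 8 5 12 9 16)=[11, 1, 2, 17, 15, 12, 6, 7, 5, 16, 3, 14, 9, 13, 0, 8, 4, 10]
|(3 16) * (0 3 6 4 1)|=6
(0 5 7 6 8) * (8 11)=(0 5 7 6 11 8)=[5, 1, 2, 3, 4, 7, 11, 6, 0, 9, 10, 8]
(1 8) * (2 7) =[0, 8, 7, 3, 4, 5, 6, 2, 1] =(1 8)(2 7)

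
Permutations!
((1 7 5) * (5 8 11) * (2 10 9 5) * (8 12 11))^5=((1 7 12 11 2 10 9 5))^5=(1 10 12 5 2 7 9 11)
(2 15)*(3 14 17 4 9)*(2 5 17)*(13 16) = (2 15 5 17 4 9 3 14)(13 16) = [0, 1, 15, 14, 9, 17, 6, 7, 8, 3, 10, 11, 12, 16, 2, 5, 13, 4]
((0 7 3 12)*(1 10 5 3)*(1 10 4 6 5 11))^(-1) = (0 12 3 5 6 4 1 11 10 7)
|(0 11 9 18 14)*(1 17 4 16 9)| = |(0 11 1 17 4 16 9 18 14)| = 9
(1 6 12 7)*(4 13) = [0, 6, 2, 3, 13, 5, 12, 1, 8, 9, 10, 11, 7, 4] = (1 6 12 7)(4 13)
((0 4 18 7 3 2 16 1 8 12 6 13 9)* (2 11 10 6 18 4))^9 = ((0 2 16 1 8 12 18 7 3 11 10 6 13 9))^9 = (0 11 8 9 3 1 13 7 16 6 18 2 10 12)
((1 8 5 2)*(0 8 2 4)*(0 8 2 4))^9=(0 4)(1 5)(2 8)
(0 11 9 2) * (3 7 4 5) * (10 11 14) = [14, 1, 0, 7, 5, 3, 6, 4, 8, 2, 11, 9, 12, 13, 10] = (0 14 10 11 9 2)(3 7 4 5)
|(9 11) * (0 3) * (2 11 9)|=2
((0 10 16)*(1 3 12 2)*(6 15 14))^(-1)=(0 16 10)(1 2 12 3)(6 14 15)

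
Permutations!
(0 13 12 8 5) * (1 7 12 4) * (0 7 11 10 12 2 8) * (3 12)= [13, 11, 8, 12, 1, 7, 6, 2, 5, 9, 3, 10, 0, 4]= (0 13 4 1 11 10 3 12)(2 8 5 7)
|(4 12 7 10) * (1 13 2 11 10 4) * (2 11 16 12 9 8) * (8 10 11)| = |(1 13 8 2 16 12 7 4 9 10)| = 10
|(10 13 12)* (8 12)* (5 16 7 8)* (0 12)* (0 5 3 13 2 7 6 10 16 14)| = 10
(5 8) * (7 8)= [0, 1, 2, 3, 4, 7, 6, 8, 5]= (5 7 8)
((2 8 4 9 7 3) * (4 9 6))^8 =((2 8 9 7 3)(4 6))^8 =(2 7 8 3 9)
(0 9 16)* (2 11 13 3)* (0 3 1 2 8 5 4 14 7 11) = (0 9 16 3 8 5 4 14 7 11 13 1 2) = [9, 2, 0, 8, 14, 4, 6, 11, 5, 16, 10, 13, 12, 1, 7, 15, 3]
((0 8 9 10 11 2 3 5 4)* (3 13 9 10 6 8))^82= ((0 3 5 4)(2 13 9 6 8 10 11))^82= (0 5)(2 10 6 13 11 8 9)(3 4)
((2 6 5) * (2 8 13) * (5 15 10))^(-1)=((2 6 15 10 5 8 13))^(-1)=(2 13 8 5 10 15 6)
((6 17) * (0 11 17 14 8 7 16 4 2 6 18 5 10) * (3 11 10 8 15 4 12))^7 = (0 10)(2 14 4 6 15)(3 16 8 18 11 12 7 5 17)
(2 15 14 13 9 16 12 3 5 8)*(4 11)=(2 15 14 13 9 16 12 3 5 8)(4 11)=[0, 1, 15, 5, 11, 8, 6, 7, 2, 16, 10, 4, 3, 9, 13, 14, 12]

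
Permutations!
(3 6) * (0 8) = (0 8)(3 6) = [8, 1, 2, 6, 4, 5, 3, 7, 0]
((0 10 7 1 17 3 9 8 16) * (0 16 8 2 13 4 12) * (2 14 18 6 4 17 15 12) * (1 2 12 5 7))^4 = (0 5 17 18)(1 2 9 4)(3 6 10 7)(12 15 13 14)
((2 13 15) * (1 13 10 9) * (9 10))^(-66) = (1 9 2 15 13)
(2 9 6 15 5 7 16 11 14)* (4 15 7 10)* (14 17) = (2 9 6 7 16 11 17 14)(4 15 5 10) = [0, 1, 9, 3, 15, 10, 7, 16, 8, 6, 4, 17, 12, 13, 2, 5, 11, 14]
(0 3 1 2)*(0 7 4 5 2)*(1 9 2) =(0 3 9 2 7 4 5 1) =[3, 0, 7, 9, 5, 1, 6, 4, 8, 2]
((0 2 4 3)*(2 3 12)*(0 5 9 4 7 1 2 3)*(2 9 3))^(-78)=(12)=((1 9 4 12 2 7)(3 5))^(-78)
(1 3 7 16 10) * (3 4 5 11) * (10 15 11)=(1 4 5 10)(3 7 16 15 11)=[0, 4, 2, 7, 5, 10, 6, 16, 8, 9, 1, 3, 12, 13, 14, 11, 15]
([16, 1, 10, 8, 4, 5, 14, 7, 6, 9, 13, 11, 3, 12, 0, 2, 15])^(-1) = (0 14 6 8 3 12 13 10 2 15 16)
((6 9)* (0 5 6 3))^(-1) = ((0 5 6 9 3))^(-1) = (0 3 9 6 5)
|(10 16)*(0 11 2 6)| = 4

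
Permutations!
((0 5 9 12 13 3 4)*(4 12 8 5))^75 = ((0 4)(3 12 13)(5 9 8))^75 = (13)(0 4)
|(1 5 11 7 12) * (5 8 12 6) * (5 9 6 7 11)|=|(1 8 12)(6 9)|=6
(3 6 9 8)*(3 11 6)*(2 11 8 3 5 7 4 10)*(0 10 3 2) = [10, 1, 11, 5, 3, 7, 9, 4, 8, 2, 0, 6] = (0 10)(2 11 6 9)(3 5 7 4)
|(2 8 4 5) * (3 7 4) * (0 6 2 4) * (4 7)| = |(0 6 2 8 3 4 5 7)| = 8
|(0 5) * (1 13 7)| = |(0 5)(1 13 7)| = 6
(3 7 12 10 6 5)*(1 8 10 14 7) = (1 8 10 6 5 3)(7 12 14) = [0, 8, 2, 1, 4, 3, 5, 12, 10, 9, 6, 11, 14, 13, 7]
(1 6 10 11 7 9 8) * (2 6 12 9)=(1 12 9 8)(2 6 10 11 7)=[0, 12, 6, 3, 4, 5, 10, 2, 1, 8, 11, 7, 9]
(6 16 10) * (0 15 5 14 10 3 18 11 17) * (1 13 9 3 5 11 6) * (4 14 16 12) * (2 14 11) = (0 15 2 14 10 1 13 9 3 18 6 12 4 11 17)(5 16) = [15, 13, 14, 18, 11, 16, 12, 7, 8, 3, 1, 17, 4, 9, 10, 2, 5, 0, 6]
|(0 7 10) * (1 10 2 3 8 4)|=8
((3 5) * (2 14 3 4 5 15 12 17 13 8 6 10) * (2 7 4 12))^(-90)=((2 14 3 15)(4 5 12 17 13 8 6 10 7))^(-90)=(17)(2 3)(14 15)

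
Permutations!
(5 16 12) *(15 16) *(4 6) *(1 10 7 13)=(1 10 7 13)(4 6)(5 15 16 12)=[0, 10, 2, 3, 6, 15, 4, 13, 8, 9, 7, 11, 5, 1, 14, 16, 12]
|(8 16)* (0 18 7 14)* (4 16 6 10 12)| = |(0 18 7 14)(4 16 8 6 10 12)| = 12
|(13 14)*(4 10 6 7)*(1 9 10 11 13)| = 9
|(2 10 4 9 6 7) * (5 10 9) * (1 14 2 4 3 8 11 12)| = 13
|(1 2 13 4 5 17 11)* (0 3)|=14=|(0 3)(1 2 13 4 5 17 11)|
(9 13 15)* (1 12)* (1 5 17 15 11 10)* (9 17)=[0, 12, 2, 3, 4, 9, 6, 7, 8, 13, 1, 10, 5, 11, 14, 17, 16, 15]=(1 12 5 9 13 11 10)(15 17)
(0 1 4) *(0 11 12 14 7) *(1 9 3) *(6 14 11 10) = (0 9 3 1 4 10 6 14 7)(11 12) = [9, 4, 2, 1, 10, 5, 14, 0, 8, 3, 6, 12, 11, 13, 7]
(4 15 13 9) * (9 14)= (4 15 13 14 9)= [0, 1, 2, 3, 15, 5, 6, 7, 8, 4, 10, 11, 12, 14, 9, 13]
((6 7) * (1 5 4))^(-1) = (1 4 5)(6 7)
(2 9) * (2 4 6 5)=(2 9 4 6 5)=[0, 1, 9, 3, 6, 2, 5, 7, 8, 4]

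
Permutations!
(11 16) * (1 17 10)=[0, 17, 2, 3, 4, 5, 6, 7, 8, 9, 1, 16, 12, 13, 14, 15, 11, 10]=(1 17 10)(11 16)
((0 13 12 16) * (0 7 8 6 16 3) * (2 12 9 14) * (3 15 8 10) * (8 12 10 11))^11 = (0 2 13 10 9 3 14)(6 16 7 11 8)(12 15)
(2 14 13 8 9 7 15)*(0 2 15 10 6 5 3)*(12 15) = (0 2 14 13 8 9 7 10 6 5 3)(12 15) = [2, 1, 14, 0, 4, 3, 5, 10, 9, 7, 6, 11, 15, 8, 13, 12]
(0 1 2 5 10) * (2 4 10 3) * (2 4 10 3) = (0 1 10)(2 5)(3 4) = [1, 10, 5, 4, 3, 2, 6, 7, 8, 9, 0]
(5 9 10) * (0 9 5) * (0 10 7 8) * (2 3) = (10)(0 9 7 8)(2 3) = [9, 1, 3, 2, 4, 5, 6, 8, 0, 7, 10]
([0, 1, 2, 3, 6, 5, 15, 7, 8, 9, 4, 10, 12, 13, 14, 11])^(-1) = [0, 1, 2, 3, 10, 5, 4, 7, 8, 9, 11, 15, 12, 13, 14, 6]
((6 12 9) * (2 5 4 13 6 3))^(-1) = (2 3 9 12 6 13 4 5)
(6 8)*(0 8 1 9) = (0 8 6 1 9) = [8, 9, 2, 3, 4, 5, 1, 7, 6, 0]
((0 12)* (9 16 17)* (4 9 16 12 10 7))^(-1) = ((0 10 7 4 9 12)(16 17))^(-1) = (0 12 9 4 7 10)(16 17)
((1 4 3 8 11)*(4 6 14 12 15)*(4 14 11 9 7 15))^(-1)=(1 11 6)(3 4 12 14 15 7 9 8)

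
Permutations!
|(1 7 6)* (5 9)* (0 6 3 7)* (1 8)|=|(0 6 8 1)(3 7)(5 9)|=4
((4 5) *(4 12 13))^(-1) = (4 13 12 5)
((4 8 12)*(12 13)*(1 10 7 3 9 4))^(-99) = ((1 10 7 3 9 4 8 13 12))^(-99) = (13)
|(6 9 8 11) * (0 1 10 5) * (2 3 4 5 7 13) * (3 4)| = 8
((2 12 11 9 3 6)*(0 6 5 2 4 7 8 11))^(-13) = (0 2 3 11 7 6 12 5 9 8 4)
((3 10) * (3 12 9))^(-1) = ((3 10 12 9))^(-1) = (3 9 12 10)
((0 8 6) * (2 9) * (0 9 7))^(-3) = (0 9)(2 8)(6 7)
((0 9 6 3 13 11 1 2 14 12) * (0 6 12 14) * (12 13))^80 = (14)(0 13 1)(2 9 11)(3 6 12)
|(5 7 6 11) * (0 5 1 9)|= |(0 5 7 6 11 1 9)|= 7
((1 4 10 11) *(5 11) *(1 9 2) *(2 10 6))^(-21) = (1 2 6 4)(5 10 9 11)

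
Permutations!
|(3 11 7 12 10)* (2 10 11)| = 3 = |(2 10 3)(7 12 11)|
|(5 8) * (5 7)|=3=|(5 8 7)|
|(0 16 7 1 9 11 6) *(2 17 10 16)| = |(0 2 17 10 16 7 1 9 11 6)| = 10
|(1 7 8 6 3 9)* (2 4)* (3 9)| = |(1 7 8 6 9)(2 4)| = 10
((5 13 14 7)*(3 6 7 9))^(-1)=((3 6 7 5 13 14 9))^(-1)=(3 9 14 13 5 7 6)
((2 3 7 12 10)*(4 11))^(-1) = ((2 3 7 12 10)(4 11))^(-1) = (2 10 12 7 3)(4 11)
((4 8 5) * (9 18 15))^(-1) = (4 5 8)(9 15 18)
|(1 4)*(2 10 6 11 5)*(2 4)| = |(1 2 10 6 11 5 4)| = 7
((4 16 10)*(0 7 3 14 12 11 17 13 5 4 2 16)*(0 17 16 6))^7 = (0 10 12 7 2 11 3 6 16 14)(4 5 13 17)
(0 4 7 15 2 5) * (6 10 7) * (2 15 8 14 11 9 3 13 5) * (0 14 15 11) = [4, 1, 2, 13, 6, 14, 10, 8, 15, 3, 7, 9, 12, 5, 0, 11] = (0 4 6 10 7 8 15 11 9 3 13 5 14)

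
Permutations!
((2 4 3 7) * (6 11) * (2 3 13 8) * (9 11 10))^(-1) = (2 8 13 4)(3 7)(6 11 9 10)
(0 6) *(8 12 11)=(0 6)(8 12 11)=[6, 1, 2, 3, 4, 5, 0, 7, 12, 9, 10, 8, 11]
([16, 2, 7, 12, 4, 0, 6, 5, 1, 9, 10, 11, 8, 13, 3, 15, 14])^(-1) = [5, 8, 1, 14, 4, 7, 6, 2, 12, 9, 10, 11, 3, 13, 16, 15, 0]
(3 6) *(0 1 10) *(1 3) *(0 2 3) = (1 10 2 3 6) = [0, 10, 3, 6, 4, 5, 1, 7, 8, 9, 2]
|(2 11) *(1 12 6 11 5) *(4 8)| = 6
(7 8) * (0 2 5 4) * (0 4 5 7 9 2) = (2 7 8 9) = [0, 1, 7, 3, 4, 5, 6, 8, 9, 2]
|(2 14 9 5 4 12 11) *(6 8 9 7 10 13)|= |(2 14 7 10 13 6 8 9 5 4 12 11)|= 12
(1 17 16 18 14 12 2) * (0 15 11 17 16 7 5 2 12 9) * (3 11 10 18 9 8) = (0 15 10 18 14 8 3 11 17 7 5 2 1 16 9) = [15, 16, 1, 11, 4, 2, 6, 5, 3, 0, 18, 17, 12, 13, 8, 10, 9, 7, 14]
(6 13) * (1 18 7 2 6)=[0, 18, 6, 3, 4, 5, 13, 2, 8, 9, 10, 11, 12, 1, 14, 15, 16, 17, 7]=(1 18 7 2 6 13)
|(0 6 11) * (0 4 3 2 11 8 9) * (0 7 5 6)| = |(2 11 4 3)(5 6 8 9 7)| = 20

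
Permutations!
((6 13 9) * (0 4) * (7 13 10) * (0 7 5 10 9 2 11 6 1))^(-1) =((0 4 7 13 2 11 6 9 1)(5 10))^(-1) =(0 1 9 6 11 2 13 7 4)(5 10)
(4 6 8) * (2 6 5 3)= (2 6 8 4 5 3)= [0, 1, 6, 2, 5, 3, 8, 7, 4]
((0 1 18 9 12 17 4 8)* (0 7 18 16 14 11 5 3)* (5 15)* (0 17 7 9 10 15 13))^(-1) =((0 1 16 14 11 13)(3 17 4 8 9 12 7 18 10 15 5))^(-1) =(0 13 11 14 16 1)(3 5 15 10 18 7 12 9 8 4 17)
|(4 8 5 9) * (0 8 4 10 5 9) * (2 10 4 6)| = |(0 8 9 4 6 2 10 5)| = 8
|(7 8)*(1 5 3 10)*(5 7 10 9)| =12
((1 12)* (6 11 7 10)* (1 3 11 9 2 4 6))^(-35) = (1 12 3 11 7 10)(2 4 6 9)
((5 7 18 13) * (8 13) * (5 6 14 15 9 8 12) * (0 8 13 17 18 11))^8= (18)(6 9 14 13 15)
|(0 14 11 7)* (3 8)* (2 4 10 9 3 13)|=28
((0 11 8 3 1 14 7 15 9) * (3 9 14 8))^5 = ((0 11 3 1 8 9)(7 15 14))^5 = (0 9 8 1 3 11)(7 14 15)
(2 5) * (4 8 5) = (2 4 8 5) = [0, 1, 4, 3, 8, 2, 6, 7, 5]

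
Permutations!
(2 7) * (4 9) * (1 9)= (1 9 4)(2 7)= [0, 9, 7, 3, 1, 5, 6, 2, 8, 4]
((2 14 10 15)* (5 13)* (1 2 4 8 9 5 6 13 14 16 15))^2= (1 16 4 9 14)(2 15 8 5 10)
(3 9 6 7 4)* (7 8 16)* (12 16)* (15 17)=(3 9 6 8 12 16 7 4)(15 17)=[0, 1, 2, 9, 3, 5, 8, 4, 12, 6, 10, 11, 16, 13, 14, 17, 7, 15]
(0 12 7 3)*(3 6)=(0 12 7 6 3)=[12, 1, 2, 0, 4, 5, 3, 6, 8, 9, 10, 11, 7]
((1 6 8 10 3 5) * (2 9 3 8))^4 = (10)(1 3 2)(5 9 6)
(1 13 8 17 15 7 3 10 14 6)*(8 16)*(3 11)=(1 13 16 8 17 15 7 11 3 10 14 6)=[0, 13, 2, 10, 4, 5, 1, 11, 17, 9, 14, 3, 12, 16, 6, 7, 8, 15]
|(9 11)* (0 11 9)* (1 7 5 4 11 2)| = 7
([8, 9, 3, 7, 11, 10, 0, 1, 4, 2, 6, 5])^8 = [8, 3, 1, 9, 11, 10, 0, 2, 4, 7, 6, 5]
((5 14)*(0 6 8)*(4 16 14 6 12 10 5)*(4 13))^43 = (0 12 10 5 6 8)(4 13 14 16)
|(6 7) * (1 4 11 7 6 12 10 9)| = |(1 4 11 7 12 10 9)| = 7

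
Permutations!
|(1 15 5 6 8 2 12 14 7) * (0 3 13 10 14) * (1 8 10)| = |(0 3 13 1 15 5 6 10 14 7 8 2 12)| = 13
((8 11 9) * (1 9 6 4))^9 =(1 11)(4 8)(6 9) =((1 9 8 11 6 4))^9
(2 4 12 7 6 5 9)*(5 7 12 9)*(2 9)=(12)(2 4)(6 7)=[0, 1, 4, 3, 2, 5, 7, 6, 8, 9, 10, 11, 12]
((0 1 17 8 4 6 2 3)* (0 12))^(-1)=(0 12 3 2 6 4 8 17 1)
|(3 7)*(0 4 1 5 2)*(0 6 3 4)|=7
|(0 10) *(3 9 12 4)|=|(0 10)(3 9 12 4)|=4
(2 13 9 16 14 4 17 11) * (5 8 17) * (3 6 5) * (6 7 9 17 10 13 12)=(2 12 6 5 8 10 13 17 11)(3 7 9 16 14 4)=[0, 1, 12, 7, 3, 8, 5, 9, 10, 16, 13, 2, 6, 17, 4, 15, 14, 11]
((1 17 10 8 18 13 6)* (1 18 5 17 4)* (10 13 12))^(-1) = (1 4)(5 8 10 12 18 6 13 17)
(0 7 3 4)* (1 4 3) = (0 7 1 4) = [7, 4, 2, 3, 0, 5, 6, 1]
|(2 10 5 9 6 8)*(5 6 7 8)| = 7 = |(2 10 6 5 9 7 8)|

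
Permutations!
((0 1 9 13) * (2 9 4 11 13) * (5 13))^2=(0 4 5)(1 11 13)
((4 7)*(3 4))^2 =((3 4 7))^2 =(3 7 4)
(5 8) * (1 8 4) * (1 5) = [0, 8, 2, 3, 5, 4, 6, 7, 1] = (1 8)(4 5)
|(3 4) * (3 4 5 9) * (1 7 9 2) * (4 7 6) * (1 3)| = 15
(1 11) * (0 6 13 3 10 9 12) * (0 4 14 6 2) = (0 2)(1 11)(3 10 9 12 4 14 6 13) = [2, 11, 0, 10, 14, 5, 13, 7, 8, 12, 9, 1, 4, 3, 6]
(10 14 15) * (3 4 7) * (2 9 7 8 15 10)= (2 9 7 3 4 8 15)(10 14)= [0, 1, 9, 4, 8, 5, 6, 3, 15, 7, 14, 11, 12, 13, 10, 2]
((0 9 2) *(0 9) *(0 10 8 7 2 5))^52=((0 10 8 7 2 9 5))^52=(0 7 5 8 9 10 2)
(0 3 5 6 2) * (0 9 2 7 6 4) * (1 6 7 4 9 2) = (0 3 5 9 1 6 4) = [3, 6, 2, 5, 0, 9, 4, 7, 8, 1]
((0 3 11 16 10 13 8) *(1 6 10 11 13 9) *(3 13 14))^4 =((0 13 8)(1 6 10 9)(3 14)(11 16))^4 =(16)(0 13 8)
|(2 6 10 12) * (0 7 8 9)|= 4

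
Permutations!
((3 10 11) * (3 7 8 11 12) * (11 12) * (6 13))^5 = ((3 10 11 7 8 12)(6 13))^5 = (3 12 8 7 11 10)(6 13)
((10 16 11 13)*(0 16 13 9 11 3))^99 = (16)(9 11)(10 13)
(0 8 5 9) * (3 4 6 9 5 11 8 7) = (0 7 3 4 6 9)(8 11) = [7, 1, 2, 4, 6, 5, 9, 3, 11, 0, 10, 8]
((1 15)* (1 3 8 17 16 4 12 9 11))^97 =(1 12 17 15 9 16 3 11 4 8)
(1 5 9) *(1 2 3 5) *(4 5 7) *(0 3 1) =[3, 0, 1, 7, 5, 9, 6, 4, 8, 2] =(0 3 7 4 5 9 2 1)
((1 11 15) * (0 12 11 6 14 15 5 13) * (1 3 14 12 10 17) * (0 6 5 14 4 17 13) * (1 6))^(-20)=(3 12)(4 11)(6 15)(14 17)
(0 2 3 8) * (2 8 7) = (0 8)(2 3 7) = [8, 1, 3, 7, 4, 5, 6, 2, 0]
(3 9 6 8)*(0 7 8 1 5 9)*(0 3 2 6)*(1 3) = [7, 5, 6, 1, 4, 9, 3, 8, 2, 0] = (0 7 8 2 6 3 1 5 9)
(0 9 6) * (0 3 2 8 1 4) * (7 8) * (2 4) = (0 9 6 3 4)(1 2 7 8) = [9, 2, 7, 4, 0, 5, 3, 8, 1, 6]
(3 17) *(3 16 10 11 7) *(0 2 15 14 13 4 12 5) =[2, 1, 15, 17, 12, 0, 6, 3, 8, 9, 11, 7, 5, 4, 13, 14, 10, 16] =(0 2 15 14 13 4 12 5)(3 17 16 10 11 7)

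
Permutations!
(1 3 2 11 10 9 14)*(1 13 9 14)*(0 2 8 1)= (0 2 11 10 14 13 9)(1 3 8)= [2, 3, 11, 8, 4, 5, 6, 7, 1, 0, 14, 10, 12, 9, 13]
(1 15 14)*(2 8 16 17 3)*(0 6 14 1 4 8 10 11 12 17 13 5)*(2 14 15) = [6, 2, 10, 14, 8, 0, 15, 7, 16, 9, 11, 12, 17, 5, 4, 1, 13, 3] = (0 6 15 1 2 10 11 12 17 3 14 4 8 16 13 5)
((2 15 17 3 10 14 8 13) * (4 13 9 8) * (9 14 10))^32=(2 8 15 14 17 4 3 13 9)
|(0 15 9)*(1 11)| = |(0 15 9)(1 11)| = 6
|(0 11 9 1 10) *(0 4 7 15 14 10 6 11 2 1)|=30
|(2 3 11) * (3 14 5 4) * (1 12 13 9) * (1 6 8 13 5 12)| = 28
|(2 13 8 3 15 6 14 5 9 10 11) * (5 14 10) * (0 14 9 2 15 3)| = |(0 14 9 5 2 13 8)(6 10 11 15)| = 28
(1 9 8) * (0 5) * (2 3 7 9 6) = (0 5)(1 6 2 3 7 9 8) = [5, 6, 3, 7, 4, 0, 2, 9, 1, 8]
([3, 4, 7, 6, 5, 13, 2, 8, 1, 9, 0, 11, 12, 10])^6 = (0 1 3 4 6 5 2 13 7 10 8)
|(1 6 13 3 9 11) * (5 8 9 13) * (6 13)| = 8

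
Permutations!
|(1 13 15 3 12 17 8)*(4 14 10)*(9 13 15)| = 6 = |(1 15 3 12 17 8)(4 14 10)(9 13)|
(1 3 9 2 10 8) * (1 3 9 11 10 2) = (1 9)(3 11 10 8) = [0, 9, 2, 11, 4, 5, 6, 7, 3, 1, 8, 10]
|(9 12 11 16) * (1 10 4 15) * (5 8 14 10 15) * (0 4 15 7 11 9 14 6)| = |(0 4 5 8 6)(1 7 11 16 14 10 15)(9 12)| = 70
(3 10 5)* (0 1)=[1, 0, 2, 10, 4, 3, 6, 7, 8, 9, 5]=(0 1)(3 10 5)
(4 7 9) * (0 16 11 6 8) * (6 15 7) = (0 16 11 15 7 9 4 6 8) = [16, 1, 2, 3, 6, 5, 8, 9, 0, 4, 10, 15, 12, 13, 14, 7, 11]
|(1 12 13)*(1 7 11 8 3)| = 7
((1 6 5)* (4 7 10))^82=(1 6 5)(4 7 10)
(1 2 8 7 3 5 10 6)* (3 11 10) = [0, 2, 8, 5, 4, 3, 1, 11, 7, 9, 6, 10] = (1 2 8 7 11 10 6)(3 5)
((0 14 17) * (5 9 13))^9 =(17)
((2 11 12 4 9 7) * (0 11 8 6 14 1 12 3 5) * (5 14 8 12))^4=((0 11 3 14 1 5)(2 12 4 9 7)(6 8))^4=(0 1 3)(2 7 9 4 12)(5 14 11)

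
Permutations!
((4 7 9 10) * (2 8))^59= ((2 8)(4 7 9 10))^59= (2 8)(4 10 9 7)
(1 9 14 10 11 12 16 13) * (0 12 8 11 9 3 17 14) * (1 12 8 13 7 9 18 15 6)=[8, 3, 2, 17, 4, 5, 1, 9, 11, 0, 18, 13, 16, 12, 10, 6, 7, 14, 15]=(0 8 11 13 12 16 7 9)(1 3 17 14 10 18 15 6)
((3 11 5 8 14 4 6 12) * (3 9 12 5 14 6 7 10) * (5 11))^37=(3 5 8 6 11 14 4 7 10)(9 12)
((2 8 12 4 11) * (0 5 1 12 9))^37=(0 5 1 12 4 11 2 8 9)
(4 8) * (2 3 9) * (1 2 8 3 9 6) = (1 2 9 8 4 3 6) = [0, 2, 9, 6, 3, 5, 1, 7, 4, 8]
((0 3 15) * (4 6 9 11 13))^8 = ((0 3 15)(4 6 9 11 13))^8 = (0 15 3)(4 11 6 13 9)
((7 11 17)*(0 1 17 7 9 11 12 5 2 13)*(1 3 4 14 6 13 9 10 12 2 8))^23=(0 13 6 14 4 3)(1 8 5 12 10 17)(2 7 11 9)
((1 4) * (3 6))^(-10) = ((1 4)(3 6))^(-10) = (6)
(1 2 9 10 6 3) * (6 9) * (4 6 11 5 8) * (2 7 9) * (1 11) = [0, 7, 1, 11, 6, 8, 3, 9, 4, 10, 2, 5] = (1 7 9 10 2)(3 11 5 8 4 6)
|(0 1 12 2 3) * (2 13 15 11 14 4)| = 10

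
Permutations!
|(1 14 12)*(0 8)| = |(0 8)(1 14 12)| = 6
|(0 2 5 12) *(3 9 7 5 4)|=8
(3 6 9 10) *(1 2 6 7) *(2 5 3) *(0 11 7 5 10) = (0 11 7 1 10 2 6 9)(3 5) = [11, 10, 6, 5, 4, 3, 9, 1, 8, 0, 2, 7]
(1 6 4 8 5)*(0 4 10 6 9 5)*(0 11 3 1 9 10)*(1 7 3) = (0 4 8 11 1 10 6)(3 7)(5 9) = [4, 10, 2, 7, 8, 9, 0, 3, 11, 5, 6, 1]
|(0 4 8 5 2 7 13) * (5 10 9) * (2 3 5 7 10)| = |(0 4 8 2 10 9 7 13)(3 5)| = 8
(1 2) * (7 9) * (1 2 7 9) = (9)(1 7) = [0, 7, 2, 3, 4, 5, 6, 1, 8, 9]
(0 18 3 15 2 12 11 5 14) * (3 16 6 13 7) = (0 18 16 6 13 7 3 15 2 12 11 5 14) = [18, 1, 12, 15, 4, 14, 13, 3, 8, 9, 10, 5, 11, 7, 0, 2, 6, 17, 16]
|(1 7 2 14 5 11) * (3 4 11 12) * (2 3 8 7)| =10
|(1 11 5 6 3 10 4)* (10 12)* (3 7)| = |(1 11 5 6 7 3 12 10 4)| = 9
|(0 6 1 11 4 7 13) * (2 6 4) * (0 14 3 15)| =28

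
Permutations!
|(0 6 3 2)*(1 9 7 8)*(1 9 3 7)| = |(0 6 7 8 9 1 3 2)| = 8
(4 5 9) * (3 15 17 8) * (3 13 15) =(4 5 9)(8 13 15 17) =[0, 1, 2, 3, 5, 9, 6, 7, 13, 4, 10, 11, 12, 15, 14, 17, 16, 8]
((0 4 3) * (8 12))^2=(12)(0 3 4)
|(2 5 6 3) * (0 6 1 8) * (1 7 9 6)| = |(0 1 8)(2 5 7 9 6 3)| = 6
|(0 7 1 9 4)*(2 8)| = 10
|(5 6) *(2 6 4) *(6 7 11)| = 6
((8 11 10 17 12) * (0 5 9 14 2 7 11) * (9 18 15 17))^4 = (0 17 5 12 18 8 15)(2 9 11)(7 14 10)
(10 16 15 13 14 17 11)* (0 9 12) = (0 9 12)(10 16 15 13 14 17 11) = [9, 1, 2, 3, 4, 5, 6, 7, 8, 12, 16, 10, 0, 14, 17, 13, 15, 11]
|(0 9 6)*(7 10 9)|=|(0 7 10 9 6)|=5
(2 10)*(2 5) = (2 10 5) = [0, 1, 10, 3, 4, 2, 6, 7, 8, 9, 5]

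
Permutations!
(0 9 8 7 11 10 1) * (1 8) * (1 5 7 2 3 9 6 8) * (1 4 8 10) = (0 6 10 4 8 2 3 9 5 7 11 1) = [6, 0, 3, 9, 8, 7, 10, 11, 2, 5, 4, 1]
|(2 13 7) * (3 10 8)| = 3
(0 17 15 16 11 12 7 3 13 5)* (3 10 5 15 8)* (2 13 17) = [2, 1, 13, 17, 4, 0, 6, 10, 3, 9, 5, 12, 7, 15, 14, 16, 11, 8] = (0 2 13 15 16 11 12 7 10 5)(3 17 8)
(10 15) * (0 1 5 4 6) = (0 1 5 4 6)(10 15) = [1, 5, 2, 3, 6, 4, 0, 7, 8, 9, 15, 11, 12, 13, 14, 10]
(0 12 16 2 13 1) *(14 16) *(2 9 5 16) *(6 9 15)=(0 12 14 2 13 1)(5 16 15 6 9)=[12, 0, 13, 3, 4, 16, 9, 7, 8, 5, 10, 11, 14, 1, 2, 6, 15]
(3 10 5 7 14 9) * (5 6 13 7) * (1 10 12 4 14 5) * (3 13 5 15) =(1 10 6 5)(3 12 4 14 9 13 7 15) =[0, 10, 2, 12, 14, 1, 5, 15, 8, 13, 6, 11, 4, 7, 9, 3]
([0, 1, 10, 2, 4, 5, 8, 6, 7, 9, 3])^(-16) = [0, 1, 3, 10, 4, 5, 7, 8, 6, 9, 2]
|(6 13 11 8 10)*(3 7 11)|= |(3 7 11 8 10 6 13)|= 7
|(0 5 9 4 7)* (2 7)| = 6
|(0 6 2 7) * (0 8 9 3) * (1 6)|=8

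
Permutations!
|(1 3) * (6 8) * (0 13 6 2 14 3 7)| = 9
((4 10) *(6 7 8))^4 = (10)(6 7 8)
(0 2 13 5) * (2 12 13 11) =(0 12 13 5)(2 11) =[12, 1, 11, 3, 4, 0, 6, 7, 8, 9, 10, 2, 13, 5]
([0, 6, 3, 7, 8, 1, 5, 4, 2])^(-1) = [0, 5, 8, 2, 7, 6, 1, 3, 4]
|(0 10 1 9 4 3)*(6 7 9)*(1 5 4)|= |(0 10 5 4 3)(1 6 7 9)|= 20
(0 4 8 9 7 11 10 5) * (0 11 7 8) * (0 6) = [4, 1, 2, 3, 6, 11, 0, 7, 9, 8, 5, 10] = (0 4 6)(5 11 10)(8 9)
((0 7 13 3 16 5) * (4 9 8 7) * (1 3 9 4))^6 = (0 1 3 16 5)(7 9)(8 13)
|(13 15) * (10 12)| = 2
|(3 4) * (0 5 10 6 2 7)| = 6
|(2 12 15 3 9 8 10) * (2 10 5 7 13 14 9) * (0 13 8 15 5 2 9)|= 15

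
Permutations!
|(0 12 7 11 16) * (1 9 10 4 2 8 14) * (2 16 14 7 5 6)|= 14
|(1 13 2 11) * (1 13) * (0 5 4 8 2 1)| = |(0 5 4 8 2 11 13 1)| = 8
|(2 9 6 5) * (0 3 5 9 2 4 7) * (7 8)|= |(0 3 5 4 8 7)(6 9)|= 6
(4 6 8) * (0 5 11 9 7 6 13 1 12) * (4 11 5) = (0 4 13 1 12)(6 8 11 9 7) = [4, 12, 2, 3, 13, 5, 8, 6, 11, 7, 10, 9, 0, 1]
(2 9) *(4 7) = (2 9)(4 7) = [0, 1, 9, 3, 7, 5, 6, 4, 8, 2]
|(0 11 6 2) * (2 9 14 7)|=|(0 11 6 9 14 7 2)|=7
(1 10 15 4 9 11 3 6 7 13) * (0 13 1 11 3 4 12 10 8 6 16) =(0 13 11 4 9 3 16)(1 8 6 7)(10 15 12) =[13, 8, 2, 16, 9, 5, 7, 1, 6, 3, 15, 4, 10, 11, 14, 12, 0]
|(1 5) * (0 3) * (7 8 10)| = |(0 3)(1 5)(7 8 10)| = 6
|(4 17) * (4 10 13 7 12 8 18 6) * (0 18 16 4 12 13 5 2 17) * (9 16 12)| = |(0 18 6 9 16 4)(2 17 10 5)(7 13)(8 12)| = 12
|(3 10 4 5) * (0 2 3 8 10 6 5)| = 8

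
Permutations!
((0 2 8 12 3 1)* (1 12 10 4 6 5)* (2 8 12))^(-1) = (0 1 5 6 4 10 8)(2 3 12)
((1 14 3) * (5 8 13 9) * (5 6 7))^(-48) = ((1 14 3)(5 8 13 9 6 7))^(-48) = (14)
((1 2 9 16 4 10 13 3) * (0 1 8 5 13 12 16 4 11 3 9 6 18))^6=(0 1 2 6 18)(3 10 5 16 9)(4 8 12 13 11)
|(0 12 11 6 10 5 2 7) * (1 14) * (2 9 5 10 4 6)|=10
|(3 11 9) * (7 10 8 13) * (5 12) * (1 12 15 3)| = |(1 12 5 15 3 11 9)(7 10 8 13)| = 28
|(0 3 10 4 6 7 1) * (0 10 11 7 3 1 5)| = 9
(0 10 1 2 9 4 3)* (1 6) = [10, 2, 9, 0, 3, 5, 1, 7, 8, 4, 6] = (0 10 6 1 2 9 4 3)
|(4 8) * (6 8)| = 3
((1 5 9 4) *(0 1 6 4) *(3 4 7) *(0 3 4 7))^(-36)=((0 1 5 9 3 7 4 6))^(-36)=(0 3)(1 7)(4 5)(6 9)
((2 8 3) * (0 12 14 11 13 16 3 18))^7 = ((0 12 14 11 13 16 3 2 8 18))^7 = (0 2 13 12 8 16 14 18 3 11)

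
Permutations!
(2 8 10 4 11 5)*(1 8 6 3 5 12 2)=[0, 8, 6, 5, 11, 1, 3, 7, 10, 9, 4, 12, 2]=(1 8 10 4 11 12 2 6 3 5)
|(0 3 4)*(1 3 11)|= 5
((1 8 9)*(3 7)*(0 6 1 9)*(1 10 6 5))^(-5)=(0 8 1 5)(3 7)(6 10)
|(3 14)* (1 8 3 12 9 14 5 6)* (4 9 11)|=|(1 8 3 5 6)(4 9 14 12 11)|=5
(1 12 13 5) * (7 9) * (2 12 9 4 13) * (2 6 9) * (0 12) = (0 12 6 9 7 4 13 5 1 2) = [12, 2, 0, 3, 13, 1, 9, 4, 8, 7, 10, 11, 6, 5]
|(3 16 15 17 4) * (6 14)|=10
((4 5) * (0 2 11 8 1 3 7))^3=(0 8 7 11 3 2 1)(4 5)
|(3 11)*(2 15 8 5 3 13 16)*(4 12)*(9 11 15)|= 20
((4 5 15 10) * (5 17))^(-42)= ((4 17 5 15 10))^(-42)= (4 15 17 10 5)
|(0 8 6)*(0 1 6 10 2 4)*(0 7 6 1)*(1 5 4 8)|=6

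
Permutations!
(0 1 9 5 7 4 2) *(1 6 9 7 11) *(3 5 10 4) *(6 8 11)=(0 8 11 1 7 3 5 6 9 10 4 2)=[8, 7, 0, 5, 2, 6, 9, 3, 11, 10, 4, 1]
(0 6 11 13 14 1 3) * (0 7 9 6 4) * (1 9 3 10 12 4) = (0 1 10 12 4)(3 7)(6 11 13 14 9) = [1, 10, 2, 7, 0, 5, 11, 3, 8, 6, 12, 13, 4, 14, 9]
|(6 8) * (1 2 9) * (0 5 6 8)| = 3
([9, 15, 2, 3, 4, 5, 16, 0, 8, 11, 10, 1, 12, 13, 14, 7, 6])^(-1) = (0 7 15 1 11 9)(6 16)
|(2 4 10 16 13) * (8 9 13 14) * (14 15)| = 9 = |(2 4 10 16 15 14 8 9 13)|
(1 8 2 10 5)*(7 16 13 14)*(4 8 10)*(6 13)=(1 10 5)(2 4 8)(6 13 14 7 16)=[0, 10, 4, 3, 8, 1, 13, 16, 2, 9, 5, 11, 12, 14, 7, 15, 6]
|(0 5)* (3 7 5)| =4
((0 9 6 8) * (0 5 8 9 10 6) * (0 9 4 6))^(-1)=((0 10)(4 6)(5 8))^(-1)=(0 10)(4 6)(5 8)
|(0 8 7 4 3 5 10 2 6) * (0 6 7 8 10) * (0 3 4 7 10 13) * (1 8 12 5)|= 10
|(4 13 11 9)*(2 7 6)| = |(2 7 6)(4 13 11 9)| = 12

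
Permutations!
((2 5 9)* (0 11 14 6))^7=((0 11 14 6)(2 5 9))^7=(0 6 14 11)(2 5 9)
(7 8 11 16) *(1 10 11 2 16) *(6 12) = (1 10 11)(2 16 7 8)(6 12) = [0, 10, 16, 3, 4, 5, 12, 8, 2, 9, 11, 1, 6, 13, 14, 15, 7]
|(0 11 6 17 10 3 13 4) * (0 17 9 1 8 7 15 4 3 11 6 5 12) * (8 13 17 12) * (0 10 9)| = 40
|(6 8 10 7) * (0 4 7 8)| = 4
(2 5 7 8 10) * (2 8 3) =[0, 1, 5, 2, 4, 7, 6, 3, 10, 9, 8] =(2 5 7 3)(8 10)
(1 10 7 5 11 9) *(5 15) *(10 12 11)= (1 12 11 9)(5 10 7 15)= [0, 12, 2, 3, 4, 10, 6, 15, 8, 1, 7, 9, 11, 13, 14, 5]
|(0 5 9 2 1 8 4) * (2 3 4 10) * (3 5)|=|(0 3 4)(1 8 10 2)(5 9)|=12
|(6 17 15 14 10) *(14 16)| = |(6 17 15 16 14 10)| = 6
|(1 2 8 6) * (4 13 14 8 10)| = 8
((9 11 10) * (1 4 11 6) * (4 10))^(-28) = ((1 10 9 6)(4 11))^(-28) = (11)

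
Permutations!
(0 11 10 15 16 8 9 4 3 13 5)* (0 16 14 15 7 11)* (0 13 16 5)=(0 13)(3 16 8 9 4)(7 11 10)(14 15)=[13, 1, 2, 16, 3, 5, 6, 11, 9, 4, 7, 10, 12, 0, 15, 14, 8]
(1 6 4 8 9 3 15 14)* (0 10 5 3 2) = (0 10 5 3 15 14 1 6 4 8 9 2) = [10, 6, 0, 15, 8, 3, 4, 7, 9, 2, 5, 11, 12, 13, 1, 14]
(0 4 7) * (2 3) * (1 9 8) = [4, 9, 3, 2, 7, 5, 6, 0, 1, 8] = (0 4 7)(1 9 8)(2 3)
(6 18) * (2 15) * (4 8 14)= (2 15)(4 8 14)(6 18)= [0, 1, 15, 3, 8, 5, 18, 7, 14, 9, 10, 11, 12, 13, 4, 2, 16, 17, 6]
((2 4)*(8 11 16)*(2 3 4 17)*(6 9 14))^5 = ((2 17)(3 4)(6 9 14)(8 11 16))^5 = (2 17)(3 4)(6 14 9)(8 16 11)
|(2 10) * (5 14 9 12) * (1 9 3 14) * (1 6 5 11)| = 4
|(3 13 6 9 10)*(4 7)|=|(3 13 6 9 10)(4 7)|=10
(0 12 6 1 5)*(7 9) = (0 12 6 1 5)(7 9) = [12, 5, 2, 3, 4, 0, 1, 9, 8, 7, 10, 11, 6]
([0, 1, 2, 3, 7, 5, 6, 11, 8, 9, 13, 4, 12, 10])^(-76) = (13)(4 11 7)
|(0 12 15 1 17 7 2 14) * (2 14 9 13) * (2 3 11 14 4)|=|(0 12 15 1 17 7 4 2 9 13 3 11 14)|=13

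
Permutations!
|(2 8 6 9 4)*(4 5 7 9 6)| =3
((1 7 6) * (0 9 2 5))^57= ((0 9 2 5)(1 7 6))^57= (0 9 2 5)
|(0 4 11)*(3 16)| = 6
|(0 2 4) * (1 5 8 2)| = |(0 1 5 8 2 4)| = 6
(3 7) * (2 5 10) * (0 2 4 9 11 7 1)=(0 2 5 10 4 9 11 7 3 1)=[2, 0, 5, 1, 9, 10, 6, 3, 8, 11, 4, 7]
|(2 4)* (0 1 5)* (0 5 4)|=4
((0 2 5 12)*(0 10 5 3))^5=(0 3 2)(5 10 12)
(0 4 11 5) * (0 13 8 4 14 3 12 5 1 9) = (0 14 3 12 5 13 8 4 11 1 9) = [14, 9, 2, 12, 11, 13, 6, 7, 4, 0, 10, 1, 5, 8, 3]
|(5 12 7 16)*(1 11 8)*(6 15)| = 12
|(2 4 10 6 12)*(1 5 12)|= 7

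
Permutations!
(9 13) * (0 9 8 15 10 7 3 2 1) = [9, 0, 1, 2, 4, 5, 6, 3, 15, 13, 7, 11, 12, 8, 14, 10] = (0 9 13 8 15 10 7 3 2 1)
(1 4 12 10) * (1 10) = (1 4 12) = [0, 4, 2, 3, 12, 5, 6, 7, 8, 9, 10, 11, 1]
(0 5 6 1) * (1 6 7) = (0 5 7 1) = [5, 0, 2, 3, 4, 7, 6, 1]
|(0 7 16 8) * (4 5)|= 4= |(0 7 16 8)(4 5)|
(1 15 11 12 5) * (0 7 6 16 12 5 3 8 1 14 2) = (0 7 6 16 12 3 8 1 15 11 5 14 2) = [7, 15, 0, 8, 4, 14, 16, 6, 1, 9, 10, 5, 3, 13, 2, 11, 12]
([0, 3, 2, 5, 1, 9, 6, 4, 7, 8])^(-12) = (1 5 8 4 3 9 7)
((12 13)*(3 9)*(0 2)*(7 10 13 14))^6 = (7 10 13 12 14)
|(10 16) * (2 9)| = 2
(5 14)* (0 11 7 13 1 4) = (0 11 7 13 1 4)(5 14) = [11, 4, 2, 3, 0, 14, 6, 13, 8, 9, 10, 7, 12, 1, 5]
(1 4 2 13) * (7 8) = [0, 4, 13, 3, 2, 5, 6, 8, 7, 9, 10, 11, 12, 1] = (1 4 2 13)(7 8)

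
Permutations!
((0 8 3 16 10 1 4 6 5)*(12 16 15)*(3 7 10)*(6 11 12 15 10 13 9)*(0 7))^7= (16)(0 8)(5 13 6 7 9)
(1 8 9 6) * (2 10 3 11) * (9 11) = [0, 8, 10, 9, 4, 5, 1, 7, 11, 6, 3, 2] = (1 8 11 2 10 3 9 6)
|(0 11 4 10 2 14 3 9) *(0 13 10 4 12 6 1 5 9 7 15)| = 14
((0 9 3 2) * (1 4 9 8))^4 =((0 8 1 4 9 3 2))^4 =(0 9 8 3 1 2 4)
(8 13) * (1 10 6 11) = (1 10 6 11)(8 13) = [0, 10, 2, 3, 4, 5, 11, 7, 13, 9, 6, 1, 12, 8]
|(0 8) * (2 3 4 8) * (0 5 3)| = |(0 2)(3 4 8 5)| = 4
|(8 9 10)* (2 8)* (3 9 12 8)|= |(2 3 9 10)(8 12)|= 4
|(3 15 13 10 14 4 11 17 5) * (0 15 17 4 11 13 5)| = |(0 15 5 3 17)(4 13 10 14 11)| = 5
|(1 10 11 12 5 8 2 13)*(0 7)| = |(0 7)(1 10 11 12 5 8 2 13)| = 8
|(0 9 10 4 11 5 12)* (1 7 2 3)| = |(0 9 10 4 11 5 12)(1 7 2 3)| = 28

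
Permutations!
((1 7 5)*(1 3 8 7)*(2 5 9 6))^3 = (2 8 6 3 9 5 7)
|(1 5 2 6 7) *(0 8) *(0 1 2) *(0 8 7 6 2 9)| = |(0 7 9)(1 5 8)| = 3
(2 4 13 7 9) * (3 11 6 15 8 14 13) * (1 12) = (1 12)(2 4 3 11 6 15 8 14 13 7 9) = [0, 12, 4, 11, 3, 5, 15, 9, 14, 2, 10, 6, 1, 7, 13, 8]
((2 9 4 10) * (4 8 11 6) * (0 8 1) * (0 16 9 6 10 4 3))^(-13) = ((0 8 11 10 2 6 3)(1 16 9))^(-13) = (0 8 11 10 2 6 3)(1 9 16)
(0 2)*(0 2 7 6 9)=[7, 1, 2, 3, 4, 5, 9, 6, 8, 0]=(0 7 6 9)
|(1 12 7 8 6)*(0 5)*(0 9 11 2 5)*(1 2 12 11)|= 9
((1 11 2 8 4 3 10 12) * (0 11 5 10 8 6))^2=(0 2)(1 10)(3 4 8)(5 12)(6 11)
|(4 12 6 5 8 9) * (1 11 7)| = |(1 11 7)(4 12 6 5 8 9)| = 6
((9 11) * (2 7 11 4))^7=(2 11 4 7 9)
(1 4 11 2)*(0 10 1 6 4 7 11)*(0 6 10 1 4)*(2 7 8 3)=(0 1 8 3 2 10 4 6)(7 11)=[1, 8, 10, 2, 6, 5, 0, 11, 3, 9, 4, 7]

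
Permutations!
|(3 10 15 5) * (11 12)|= 4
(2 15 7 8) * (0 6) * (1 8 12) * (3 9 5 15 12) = (0 6)(1 8 2 12)(3 9 5 15 7) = [6, 8, 12, 9, 4, 15, 0, 3, 2, 5, 10, 11, 1, 13, 14, 7]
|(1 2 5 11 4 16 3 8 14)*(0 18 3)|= 11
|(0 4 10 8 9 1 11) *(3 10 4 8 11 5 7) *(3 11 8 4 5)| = 5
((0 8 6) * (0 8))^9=((6 8))^9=(6 8)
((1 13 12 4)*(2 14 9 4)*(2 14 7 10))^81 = (1 14)(4 12)(9 13)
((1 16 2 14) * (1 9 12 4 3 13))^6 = ((1 16 2 14 9 12 4 3 13))^6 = (1 4 14)(2 13 12)(3 9 16)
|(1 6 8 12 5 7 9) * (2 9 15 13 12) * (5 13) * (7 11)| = |(1 6 8 2 9)(5 11 7 15)(12 13)| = 20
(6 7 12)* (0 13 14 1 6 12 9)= (0 13 14 1 6 7 9)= [13, 6, 2, 3, 4, 5, 7, 9, 8, 0, 10, 11, 12, 14, 1]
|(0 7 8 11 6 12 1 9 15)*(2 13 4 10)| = 36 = |(0 7 8 11 6 12 1 9 15)(2 13 4 10)|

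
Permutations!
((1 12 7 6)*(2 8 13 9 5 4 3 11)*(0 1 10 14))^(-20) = (0 1 12 7 6 10 14)(2 5)(3 13)(4 8)(9 11)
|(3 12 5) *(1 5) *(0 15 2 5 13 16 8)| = |(0 15 2 5 3 12 1 13 16 8)| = 10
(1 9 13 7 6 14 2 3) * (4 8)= (1 9 13 7 6 14 2 3)(4 8)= [0, 9, 3, 1, 8, 5, 14, 6, 4, 13, 10, 11, 12, 7, 2]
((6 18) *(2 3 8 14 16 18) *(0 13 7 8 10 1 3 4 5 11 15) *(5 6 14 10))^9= ((0 13 7 8 10 1 3 5 11 15)(2 4 6)(14 16 18))^9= (18)(0 15 11 5 3 1 10 8 7 13)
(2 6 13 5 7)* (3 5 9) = (2 6 13 9 3 5 7) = [0, 1, 6, 5, 4, 7, 13, 2, 8, 3, 10, 11, 12, 9]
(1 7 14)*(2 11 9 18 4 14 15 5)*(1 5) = (1 7 15)(2 11 9 18 4 14 5) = [0, 7, 11, 3, 14, 2, 6, 15, 8, 18, 10, 9, 12, 13, 5, 1, 16, 17, 4]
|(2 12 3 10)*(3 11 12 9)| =|(2 9 3 10)(11 12)| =4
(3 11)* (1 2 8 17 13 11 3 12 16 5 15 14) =(1 2 8 17 13 11 12 16 5 15 14) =[0, 2, 8, 3, 4, 15, 6, 7, 17, 9, 10, 12, 16, 11, 1, 14, 5, 13]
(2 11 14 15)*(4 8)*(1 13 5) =(1 13 5)(2 11 14 15)(4 8) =[0, 13, 11, 3, 8, 1, 6, 7, 4, 9, 10, 14, 12, 5, 15, 2]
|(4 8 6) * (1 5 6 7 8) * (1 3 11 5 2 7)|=20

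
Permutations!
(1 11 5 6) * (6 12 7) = (1 11 5 12 7 6) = [0, 11, 2, 3, 4, 12, 1, 6, 8, 9, 10, 5, 7]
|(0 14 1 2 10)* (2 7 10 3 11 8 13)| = |(0 14 1 7 10)(2 3 11 8 13)| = 5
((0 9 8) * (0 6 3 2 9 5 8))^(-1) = ((0 5 8 6 3 2 9))^(-1) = (0 9 2 3 6 8 5)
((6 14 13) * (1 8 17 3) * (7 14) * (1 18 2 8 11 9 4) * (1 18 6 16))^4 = (1 18 3 13 9 8 7)(2 6 16 4 17 14 11)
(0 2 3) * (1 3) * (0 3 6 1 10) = (0 2 10)(1 6) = [2, 6, 10, 3, 4, 5, 1, 7, 8, 9, 0]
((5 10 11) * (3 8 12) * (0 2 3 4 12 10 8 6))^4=((0 2 3 6)(4 12)(5 8 10 11))^4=(12)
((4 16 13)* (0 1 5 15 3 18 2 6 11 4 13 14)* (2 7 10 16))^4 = ((0 1 5 15 3 18 7 10 16 14)(2 6 11 4))^4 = (0 3 16 5 7)(1 18 14 15 10)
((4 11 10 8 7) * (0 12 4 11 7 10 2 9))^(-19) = ((0 12 4 7 11 2 9)(8 10))^(-19) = (0 4 11 9 12 7 2)(8 10)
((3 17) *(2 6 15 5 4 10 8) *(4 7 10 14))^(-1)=(2 8 10 7 5 15 6)(3 17)(4 14)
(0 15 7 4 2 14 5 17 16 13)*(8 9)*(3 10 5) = (0 15 7 4 2 14 3 10 5 17 16 13)(8 9) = [15, 1, 14, 10, 2, 17, 6, 4, 9, 8, 5, 11, 12, 0, 3, 7, 13, 16]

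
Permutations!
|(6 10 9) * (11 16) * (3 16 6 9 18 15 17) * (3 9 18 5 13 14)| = 8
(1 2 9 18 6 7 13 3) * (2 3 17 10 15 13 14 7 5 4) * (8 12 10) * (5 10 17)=(1 3)(2 9 18 6 10 15 13 5 4)(7 14)(8 12 17)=[0, 3, 9, 1, 2, 4, 10, 14, 12, 18, 15, 11, 17, 5, 7, 13, 16, 8, 6]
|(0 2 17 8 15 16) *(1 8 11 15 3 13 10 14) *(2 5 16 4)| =30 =|(0 5 16)(1 8 3 13 10 14)(2 17 11 15 4)|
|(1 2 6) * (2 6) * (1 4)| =3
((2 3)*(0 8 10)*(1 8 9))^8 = ((0 9 1 8 10)(2 3))^8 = (0 8 9 10 1)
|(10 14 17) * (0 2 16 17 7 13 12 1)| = 10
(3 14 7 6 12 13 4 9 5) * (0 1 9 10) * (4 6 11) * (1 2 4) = (0 2 4 10)(1 9 5 3 14 7 11)(6 12 13) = [2, 9, 4, 14, 10, 3, 12, 11, 8, 5, 0, 1, 13, 6, 7]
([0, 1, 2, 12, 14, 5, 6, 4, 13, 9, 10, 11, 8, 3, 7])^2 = [0, 1, 2, 8, 7, 5, 6, 14, 3, 9, 10, 11, 13, 12, 4]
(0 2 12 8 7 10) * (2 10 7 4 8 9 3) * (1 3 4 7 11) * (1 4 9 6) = (0 10)(1 3 2 12 6)(4 8 7 11) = [10, 3, 12, 2, 8, 5, 1, 11, 7, 9, 0, 4, 6]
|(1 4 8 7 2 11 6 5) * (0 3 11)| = |(0 3 11 6 5 1 4 8 7 2)| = 10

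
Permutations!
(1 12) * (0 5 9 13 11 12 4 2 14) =(0 5 9 13 11 12 1 4 2 14) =[5, 4, 14, 3, 2, 9, 6, 7, 8, 13, 10, 12, 1, 11, 0]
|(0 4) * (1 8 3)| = |(0 4)(1 8 3)| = 6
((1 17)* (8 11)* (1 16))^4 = ((1 17 16)(8 11))^4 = (1 17 16)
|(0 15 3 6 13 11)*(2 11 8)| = |(0 15 3 6 13 8 2 11)| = 8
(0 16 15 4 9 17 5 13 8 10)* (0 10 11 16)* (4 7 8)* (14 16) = (4 9 17 5 13)(7 8 11 14 16 15) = [0, 1, 2, 3, 9, 13, 6, 8, 11, 17, 10, 14, 12, 4, 16, 7, 15, 5]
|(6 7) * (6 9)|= 3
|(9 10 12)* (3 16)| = 6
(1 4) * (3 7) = (1 4)(3 7) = [0, 4, 2, 7, 1, 5, 6, 3]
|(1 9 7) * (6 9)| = 4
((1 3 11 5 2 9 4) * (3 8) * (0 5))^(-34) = (0 2 4 8 11 5 9 1 3)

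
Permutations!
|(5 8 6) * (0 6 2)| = 5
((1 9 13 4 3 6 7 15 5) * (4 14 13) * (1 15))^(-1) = (1 7 6 3 4 9)(5 15)(13 14)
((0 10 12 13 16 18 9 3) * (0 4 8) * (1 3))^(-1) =(0 8 4 3 1 9 18 16 13 12 10)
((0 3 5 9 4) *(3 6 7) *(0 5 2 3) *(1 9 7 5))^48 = ((0 6 5 7)(1 9 4)(2 3))^48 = (9)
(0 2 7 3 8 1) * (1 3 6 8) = (0 2 7 6 8 3 1) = [2, 0, 7, 1, 4, 5, 8, 6, 3]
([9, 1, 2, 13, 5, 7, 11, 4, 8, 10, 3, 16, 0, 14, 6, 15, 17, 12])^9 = [17, 1, 2, 9, 4, 5, 13, 7, 8, 12, 0, 14, 16, 10, 3, 15, 6, 11]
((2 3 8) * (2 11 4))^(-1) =(2 4 11 8 3)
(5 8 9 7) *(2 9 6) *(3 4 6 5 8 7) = (2 9 3 4 6)(5 7 8) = [0, 1, 9, 4, 6, 7, 2, 8, 5, 3]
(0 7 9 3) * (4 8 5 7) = (0 4 8 5 7 9 3) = [4, 1, 2, 0, 8, 7, 6, 9, 5, 3]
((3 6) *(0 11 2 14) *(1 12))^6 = (0 2)(11 14)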